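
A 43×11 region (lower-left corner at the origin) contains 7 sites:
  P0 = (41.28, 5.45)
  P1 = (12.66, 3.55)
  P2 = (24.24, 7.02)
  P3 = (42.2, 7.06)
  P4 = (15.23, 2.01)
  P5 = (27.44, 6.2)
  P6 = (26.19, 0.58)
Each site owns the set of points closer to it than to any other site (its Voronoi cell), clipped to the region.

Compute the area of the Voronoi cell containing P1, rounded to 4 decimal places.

1. box [0,43]×[0,11]: [(0, 0) (43, 0) (43, 11) (0, 11)]
2. ⊥bis P1·P0 via (26.97,4.5): [(0, 0) (27.2687, 0) (26.5385, 11) (0, 11)]  |A|=295.9397
3. ⊥bis P1·P2 via (18.45,5.285): [(0, 0) (20.0337, 0) (16.7375, 11) (0, 11)]  |A|=202.2413
4. ⊥bis P1·P3 via (27.43,5.305): [(0, 0) (20.0337, 0) (16.7375, 11) (0, 11)]  |A|=202.2413
5. ⊥bis P1·P4 via (13.945,2.78): [(0, 0) (12.2792, 0) (17.4486, 8.6269) (16.7375, 11) (0, 11)]  |A|=168.7926
6. ⊥bis P1·P5 via (20.05,4.875): [(0, 0) (12.2792, 0) (17.4486, 8.6269) (16.7375, 11) (0, 11)]  |A|=168.7926
7. ⊥bis P1·P6 via (19.425,2.065): [(0, 0) (12.2792, 0) (17.4486, 8.6269) (16.7375, 11) (0, 11)]  |A|=168.7926
8. canonical 5-gon: [(0, 0) (12.2792, 0) (17.4486, 8.6269) (16.7375, 11) (0, 11)]
9. shoelace: 168.7926

Area of P1's cell: 168.7926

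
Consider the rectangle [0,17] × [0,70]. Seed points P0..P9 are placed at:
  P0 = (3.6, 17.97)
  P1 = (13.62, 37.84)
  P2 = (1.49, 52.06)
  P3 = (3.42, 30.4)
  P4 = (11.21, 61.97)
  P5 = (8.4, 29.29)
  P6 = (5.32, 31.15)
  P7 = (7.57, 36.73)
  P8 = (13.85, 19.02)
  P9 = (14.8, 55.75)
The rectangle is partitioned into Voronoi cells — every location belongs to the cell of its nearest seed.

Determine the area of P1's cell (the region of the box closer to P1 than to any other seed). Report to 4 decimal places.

1. box [0,17]×[0,70]: [(0, 0) (17, 0) (17, 70) (0, 70)]
2. ⊥bis P1·P0 via (8.61,27.905): [(0, 32.2468) (17, 23.6741) (17, 70) (0, 70)]  |A|=714.672
3. ⊥bis P1·P2 via (7.555,44.95): [(0, 38.5054) (0, 32.2468) (17, 23.6741) (17, 53.0068)]  |A|=302.5258
4. ⊥bis P1·P3 via (8.52,34.12): [(3.2802, 41.3035) (15.6386, 24.3606) (17, 23.6741) (17, 53.0068)]  |A|=208.5096
5. ⊥bis P1·P4 via (12.415,49.905): [(13.4896, 50.0123) (3.2802, 41.3035) (15.6386, 24.3606) (17, 23.6741) (17, 50.3629)]  |A|=203.869
6. ⊥bis P1·P5 via (11.01,33.565): [(13.4896, 50.0123) (3.2802, 41.3035) (7.2507, 35.8601) (17, 29.9079) (17, 50.3629)]  |A|=168.5328
7. ⊥bis P1·P6 via (9.47,34.495): [(13.4896, 50.0123) (3.6962, 41.6583) (9.4538, 34.5151) (17, 29.9079) (17, 50.3629)]  |A|=162.7
8. ⊥bis P1·P7 via (10.595,37.285): [(13.4896, 50.0123) (8.9676, 46.155) (11.3113, 33.3811) (17, 29.9079) (17, 50.3629)]  |A|=120.3928
9. ⊥bis P1·P8 via (13.735,28.43): [(13.4896, 50.0123) (8.9676, 46.155) (11.3113, 33.3811) (17, 29.9079) (17, 50.3629)]  |A|=120.3928
10. ⊥bis P1·P9 via (14.21,46.795): [(10.04, 47.0697) (8.9676, 46.155) (11.3113, 33.3811) (17, 29.9079) (17, 46.6112)]  |A|=102.7765
11. canonical 5-gon: [(10.04, 47.0697) (8.9676, 46.155) (11.3113, 33.3811) (17, 29.9079) (17, 46.6112)]
12. shoelace: 102.7765

Area of P1's cell: 102.7765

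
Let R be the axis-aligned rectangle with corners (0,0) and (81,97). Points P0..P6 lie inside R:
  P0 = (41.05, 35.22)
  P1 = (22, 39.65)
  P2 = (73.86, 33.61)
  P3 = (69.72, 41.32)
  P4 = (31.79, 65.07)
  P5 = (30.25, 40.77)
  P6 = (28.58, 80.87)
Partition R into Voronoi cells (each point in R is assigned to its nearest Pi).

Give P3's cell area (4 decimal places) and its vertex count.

1. box [0,81]×[0,97]: [(0, 0) (81, 0) (81, 97) (0, 97)]
2. ⊥bis P3·P0 via (55.385,38.27): [(63.5276, 0) (81, 0) (81, 97) (42.8893, 97)]  |A|=2695.7848
3. ⊥bis P3·P1 via (45.86,40.485): [(44.0777, 91.4144) (63.5276, 0) (81, 0) (81, 97) (43.8822, 97)]  |A|=2693.0116
4. ⊥bis P3·P2 via (71.79,37.465): [(44.0777, 91.4144) (57.2208, 29.6418) (81, 42.4104) (81, 97) (43.8822, 97)]  |A|=1929.8102
5. ⊥bis P3·P4 via (50.755,53.195): [(51.8406, 54.9287) (57.2208, 29.6418) (81, 42.4104) (81, 97) (78.1837, 97)]  |A|=1190.1435
6. ⊥bis P3·P5 via (49.985,41.045): [(51.8406, 54.9287) (57.2208, 29.6418) (81, 42.4104) (81, 97) (78.1837, 97)]  |A|=1190.1435
7. ⊥bis P3·P6 via (49.15,61.095): [(67.9401, 80.6405) (51.8406, 54.9287) (57.2208, 29.6418) (81, 42.4104) (81, 94.2254)]  |A|=1148.9887
8. canonical 5-gon: [(67.9401, 80.6405) (51.8406, 54.9287) (57.2208, 29.6418) (81, 42.4104) (81, 94.2254)]
9. shoelace: 1148.9887

Area of P3's cell: 1148.9887 (5 vertices)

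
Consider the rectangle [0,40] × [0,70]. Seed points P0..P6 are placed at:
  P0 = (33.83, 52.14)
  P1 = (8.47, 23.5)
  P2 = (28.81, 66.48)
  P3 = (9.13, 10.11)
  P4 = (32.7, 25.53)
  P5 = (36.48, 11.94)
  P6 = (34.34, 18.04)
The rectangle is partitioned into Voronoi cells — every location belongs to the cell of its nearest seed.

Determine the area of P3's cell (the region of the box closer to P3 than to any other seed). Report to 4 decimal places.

Area of P3's cell: 383.0169

1. box [0,40]×[0,70]: [(0, 0) (40, 0) (40, 70) (0, 70)]
2. ⊥bis P3·P0 via (21.48,31.125): [(0, 43.7483) (0, 0) (40, 0) (40, 20.2413)]  |A|=1279.7904
3. ⊥bis P3·P1 via (8.8,16.805): [(0, 16.3712) (0, 0) (40, 0) (40, 18.3429)]  |A|=694.2822
4. ⊥bis P3·P2 via (18.97,38.295): [(0, 16.3712) (0, 0) (40, 0) (40, 18.3429)]  |A|=694.2822
5. ⊥bis P3·P4 via (20.915,17.82): [(21.1798, 17.4152) (0, 16.3712) (0, 0) (32.5732, 0)]  |A|=457.0048
6. ⊥bis P3·P5 via (22.805,11.025): [(22.5139, 15.3761) (21.1798, 17.4152) (0, 16.3712) (0, 0) (23.5427, 0)]  |A|=387.5777
7. ⊥bis P3·P6 via (21.735,14.075): [(22.8349, 10.5784) (20.6919, 17.3912) (0, 16.3712) (0, 0) (23.5427, 0)]  |A|=383.0169
8. canonical 5-gon: [(22.8349, 10.5784) (20.6919, 17.3912) (0, 16.3712) (0, 0) (23.5427, 0)]
9. shoelace: 383.0169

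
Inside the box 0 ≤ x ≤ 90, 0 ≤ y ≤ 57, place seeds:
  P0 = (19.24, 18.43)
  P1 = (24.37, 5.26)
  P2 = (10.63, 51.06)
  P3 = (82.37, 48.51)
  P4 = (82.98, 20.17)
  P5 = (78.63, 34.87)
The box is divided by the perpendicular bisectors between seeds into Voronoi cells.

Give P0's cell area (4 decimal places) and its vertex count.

1. box [0,90]×[0,57]: [(0, 0) (90, 0) (90, 57) (0, 57)]
2. ⊥bis P0·P1 via (21.805,11.845): [(0, 3.3515) (90, 38.4084) (90, 57) (0, 57)]  |A|=3250.8041
3. ⊥bis P0·P2 via (14.935,34.745): [(0, 30.8041) (0, 3.3515) (90, 38.4084) (90, 54.5522)]  |A|=1961.8403
4. ⊥bis P0·P3 via (50.805,33.47): [(46.2592, 43.0104) (0, 30.8041) (0, 3.3515) (54.956, 24.758)]  |A|=1229.5934
5. ⊥bis P0·P4 via (51.11,19.3): [(50.7182, 33.6522) (46.2592, 43.0104) (0, 30.8041) (0, 3.3515) (51.003, 23.2183)]  |A|=1208.7515
6. ⊥bis P0·P5 via (48.935,26.65): [(44.5323, 42.5548) (0, 30.8041) (0, 3.3515) (49.9938, 22.8251)]  |A|=1157.6221
7. canonical 4-gon: [(44.5323, 42.5548) (0, 30.8041) (0, 3.3515) (49.9938, 22.8251)]
8. shoelace: 1157.6221

Area of P0's cell: 1157.6221 (4 vertices)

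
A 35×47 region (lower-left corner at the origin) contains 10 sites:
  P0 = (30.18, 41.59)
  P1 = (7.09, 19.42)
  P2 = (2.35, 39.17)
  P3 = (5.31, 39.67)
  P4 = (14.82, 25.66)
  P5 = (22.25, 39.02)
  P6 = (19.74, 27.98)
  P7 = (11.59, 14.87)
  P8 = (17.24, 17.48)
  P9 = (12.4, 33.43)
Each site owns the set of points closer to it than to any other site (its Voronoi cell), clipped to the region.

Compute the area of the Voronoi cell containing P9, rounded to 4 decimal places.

Area of P9's cell: 114.2090

1. box [0,35]×[0,47]: [(0, 0) (35, 0) (35, 47) (0, 47)]
2. ⊥bis P9·P0 via (21.29,37.51): [(0, 0) (35, 0) (35, 7.637) (16.9346, 47) (0, 47)]  |A|=1289.4464
3. ⊥bis P9·P1 via (9.745,26.425): [(0, 30.1185) (29.8797, 18.7936) (16.9346, 47) (0, 47)]  |A|=491.0397
4. ⊥bis P9·P2 via (7.375,36.3): [(3.1603, 28.9207) (29.8797, 18.7936) (16.9346, 47) (13.4862, 47)]  |A|=342.4529
5. ⊥bis P9·P3 via (8.855,36.55): [(5.0459, 32.222) (3.1603, 28.9207) (29.8797, 18.7936) (17.3177, 46.1654)]  |A|=309.1816
6. ⊥bis P9·P4 via (13.61,29.545): [(5.0459, 32.222) (3.1603, 28.9207) (6.9697, 27.4769) (23.5278, 32.634) (17.3177, 46.1654)]  |A|=178.2183
7. ⊥bis P9·P5 via (17.325,36.225): [(13.8924, 42.2736) (5.0459, 32.222) (3.1603, 28.9207) (6.9697, 27.4769) (19.9885, 31.5316)]  |A|=120.5899
8. ⊥bis P9·P6 via (16.07,30.705): [(18.5569, 34.0543) (13.8924, 42.2736) (5.0459, 32.222) (3.1603, 28.9207) (6.9697, 27.4769) (15.6896, 30.1927)]  |A|=114.209
9. ⊥bis P9·P7 via (11.995,24.15): [(18.5569, 34.0543) (13.8924, 42.2736) (5.0459, 32.222) (3.1603, 28.9207) (6.9697, 27.4769) (15.6896, 30.1927)]  |A|=114.209
10. ⊥bis P9·P8 via (14.82,25.455): [(18.5569, 34.0543) (13.8924, 42.2736) (5.0459, 32.222) (3.1603, 28.9207) (6.9697, 27.4769) (15.6896, 30.1927)]  |A|=114.209
11. canonical 6-gon: [(18.5569, 34.0543) (13.8924, 42.2736) (5.0459, 32.222) (3.1603, 28.9207) (6.9697, 27.4769) (15.6896, 30.1927)]
12. shoelace: 114.209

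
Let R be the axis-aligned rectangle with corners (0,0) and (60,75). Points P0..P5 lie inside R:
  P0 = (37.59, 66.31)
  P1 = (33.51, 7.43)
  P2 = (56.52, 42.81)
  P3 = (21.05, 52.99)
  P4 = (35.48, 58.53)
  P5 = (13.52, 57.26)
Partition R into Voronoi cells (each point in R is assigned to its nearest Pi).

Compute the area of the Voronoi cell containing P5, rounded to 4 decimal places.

Area of P5's cell: 685.3050

1. box [0,60]×[0,75]: [(0, 0) (60, 0) (60, 75) (0, 75)]
2. ⊥bis P5·P0 via (25.555,61.785): [(0, 0) (48.7853, 0) (20.5863, 75) (0, 75)]  |A|=2601.4378
3. ⊥bis P5·P1 via (23.515,32.345): [(0, 22.9116) (34.9059, 36.9146) (20.5863, 75) (0, 75)]  |A|=1301.1156
4. ⊥bis P5·P2 via (35.02,50.035): [(0, 22.9116) (29.9417, 34.9232) (32.638, 42.9466) (20.5863, 75) (0, 75)]  |A|=1283.8853
5. ⊥bis P5·P3 via (17.285,55.125): [(0, 24.6435) (23.7635, 66.5497) (20.5863, 75) (0, 75)]  |A|=685.305
6. ⊥bis P5·P4 via (24.5,57.895): [(0, 24.6435) (23.7635, 66.5497) (20.5863, 75) (0, 75)]  |A|=685.305
7. canonical 4-gon: [(0, 24.6435) (23.7635, 66.5497) (20.5863, 75) (0, 75)]
8. shoelace: 685.305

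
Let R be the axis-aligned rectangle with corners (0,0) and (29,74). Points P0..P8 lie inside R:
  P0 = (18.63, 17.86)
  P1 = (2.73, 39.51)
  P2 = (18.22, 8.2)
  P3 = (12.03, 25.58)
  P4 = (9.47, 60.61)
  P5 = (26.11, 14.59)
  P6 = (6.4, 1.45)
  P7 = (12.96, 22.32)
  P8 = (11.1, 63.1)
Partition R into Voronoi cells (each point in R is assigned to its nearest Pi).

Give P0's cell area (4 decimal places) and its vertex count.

Area of P0's cell: 134.2761 (5 vertices)

1. box [0,29]×[0,74]: [(0, 0) (29, 0) (29, 74) (0, 74)]
2. ⊥bis P0·P1 via (10.68,28.685): [(0, 20.8415) (0, 0) (29, 0) (29, 42.1394)]  |A|=913.2231
3. ⊥bis P0·P2 via (18.425,13.03): [(0, 20.8415) (0, 13.812) (29, 12.5812) (29, 42.1394)]  |A|=530.522
4. ⊥bis P0·P3 via (15.33,21.72): [(5.7925, 13.5662) (29, 12.5812) (29, 33.4068)]  |A|=241.6555
5. ⊥bis P0·P4 via (14.05,39.235): [(5.7925, 13.5662) (29, 12.5812) (29, 33.4068)]  |A|=241.6555
6. ⊥bis P0·P5 via (22.37,16.225): [(5.7925, 13.5662) (20.9268, 12.9238) (29, 31.3909) (29, 33.4068)]  |A|=165.7286
7. ⊥bis P0·P6 via (12.515,9.655): [(6.4793, 14.1533) (7.3561, 13.4998) (20.9268, 12.9238) (29, 31.3909) (29, 33.4068)]  |A|=165.2468
8. ⊥bis P0·P7 via (15.795,20.09): [(20.6645, 26.2806) (10.506, 13.3661) (20.9268, 12.9238) (29, 31.3909) (29, 33.4068)]  |A|=134.2761
9. ⊥bis P0·P8 via (14.865,40.48): [(20.6645, 26.2806) (10.506, 13.3661) (20.9268, 12.9238) (29, 31.3909) (29, 33.4068)]  |A|=134.2761
10. canonical 5-gon: [(20.6645, 26.2806) (10.506, 13.3661) (20.9268, 12.9238) (29, 31.3909) (29, 33.4068)]
11. shoelace: 134.2761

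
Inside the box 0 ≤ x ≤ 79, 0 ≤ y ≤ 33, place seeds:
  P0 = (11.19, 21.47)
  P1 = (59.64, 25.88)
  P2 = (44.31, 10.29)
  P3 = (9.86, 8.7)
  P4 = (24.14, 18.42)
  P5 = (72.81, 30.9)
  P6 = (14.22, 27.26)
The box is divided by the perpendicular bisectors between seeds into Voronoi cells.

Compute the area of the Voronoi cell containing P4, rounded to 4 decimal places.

Area of P4's cell: 459.2642

1. box [0,79]×[0,33]: [(0, 0) (79, 0) (79, 33) (0, 33)]
2. ⊥bis P4·P0 via (17.665,19.945): [(12.9675, 0) (79, 0) (79, 33) (20.7397, 33)]  |A|=2050.8302
3. ⊥bis P4·P1 via (41.89,22.15): [(12.9675, 0) (46.5446, 0) (39.61, 33) (20.7397, 33)]  |A|=865.381
4. ⊥bis P4·P2 via (34.225,14.355): [(12.9675, 0) (28.4389, 0) (40.34, 29.5259) (39.61, 33) (20.7397, 33)]  |A|=598.0864
5. ⊥bis P4·P3 via (17,13.56): [(16.3768, 14.4755) (26.2299, 0) (28.4389, 0) (40.34, 29.5259) (39.61, 33) (20.7397, 33)]  |A|=502.0963
6. ⊥bis P4·P5 via (48.475,24.66): [(16.3768, 14.4755) (26.2299, 0) (28.4389, 0) (40.34, 29.5259) (39.61, 33) (20.7397, 33)]  |A|=502.0963
7. ⊥bis P4·P6 via (19.18,22.84): [(18.0475, 21.5692) (16.3768, 14.4755) (26.2299, 0) (28.4389, 0) (40.34, 29.5259) (39.61, 33) (28.2339, 33)]  |A|=459.2642
8. canonical 7-gon: [(18.0475, 21.5692) (16.3768, 14.4755) (26.2299, 0) (28.4389, 0) (40.34, 29.5259) (39.61, 33) (28.2339, 33)]
9. shoelace: 459.2642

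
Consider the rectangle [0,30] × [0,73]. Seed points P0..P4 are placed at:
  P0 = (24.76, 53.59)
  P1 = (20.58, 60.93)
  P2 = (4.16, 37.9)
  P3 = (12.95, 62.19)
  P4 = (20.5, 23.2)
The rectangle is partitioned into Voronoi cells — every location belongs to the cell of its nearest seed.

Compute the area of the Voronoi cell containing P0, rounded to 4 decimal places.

Area of P0's cell: 278.5994

1. box [0,30]×[0,73]: [(0, 0) (30, 0) (30, 73) (0, 73)]
2. ⊥bis P0·P1 via (22.67,57.26): [(0, 44.3498) (0, 0) (30, 0) (30, 61.4343)]  |A|=1586.7621
3. ⊥bis P0·P2 via (14.46,45.745): [(10.8266, 50.5154) (30, 25.3419) (30, 61.4343)]  |A|=346.0063
4. ⊥bis P0·P3 via (18.855,57.89): [(15.3682, 53.1018) (12.1856, 48.7312) (30, 25.3419) (30, 61.4343)]  |A|=340.1973
5. ⊥bis P0·P4 via (22.63,38.395): [(15.3682, 53.1018) (12.1856, 48.7312) (19.7507, 38.7986) (30, 37.3619) (30, 61.4343)]  |A|=278.5994
6. canonical 5-gon: [(15.3682, 53.1018) (12.1856, 48.7312) (19.7507, 38.7986) (30, 37.3619) (30, 61.4343)]
7. shoelace: 278.5994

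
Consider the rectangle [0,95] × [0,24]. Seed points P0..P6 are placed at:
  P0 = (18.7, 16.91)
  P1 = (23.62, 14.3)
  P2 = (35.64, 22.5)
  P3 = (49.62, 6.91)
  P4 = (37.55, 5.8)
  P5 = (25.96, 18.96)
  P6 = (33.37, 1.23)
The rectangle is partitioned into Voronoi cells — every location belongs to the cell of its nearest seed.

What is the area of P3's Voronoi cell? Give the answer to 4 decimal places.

1. box [0,95]×[0,24]: [(0, 0) (95, 0) (95, 24) (0, 24)]
2. ⊥bis P3·P0 via (34.16,11.91): [(30.3081, 0) (95, 0) (95, 24) (38.0701, 24)]  |A|=1459.4614
3. ⊥bis P3·P1 via (36.62,10.605): [(33.6057, 0) (95, 0) (95, 24) (40.4273, 24)]  |A|=1391.604
4. ⊥bis P3·P2 via (42.63,14.705): [(36.1282, 8.8746) (33.6057, 0) (95, 0) (95, 24) (52.9955, 24)]  |A|=1296.5547
5. ⊥bis P3·P4 via (43.585,6.355): [(42.8029, 14.86) (44.1694, 0) (95, 0) (95, 24) (52.9955, 24)]  |A|=1195.9977
6. ⊥bis P3·P5 via (37.79,12.935): [(42.8029, 14.86) (44.1694, 0) (95, 0) (95, 24) (52.9955, 24)]  |A|=1195.9977
7. ⊥bis P3·P6 via (41.495,4.07): [(42.8029, 14.86) (44.1694, 0) (95, 0) (95, 24) (52.9955, 24)]  |A|=1195.9977
8. canonical 5-gon: [(42.8029, 14.86) (44.1694, 0) (95, 0) (95, 24) (52.9955, 24)]
9. shoelace: 1195.9977

Area of P3's cell: 1195.9977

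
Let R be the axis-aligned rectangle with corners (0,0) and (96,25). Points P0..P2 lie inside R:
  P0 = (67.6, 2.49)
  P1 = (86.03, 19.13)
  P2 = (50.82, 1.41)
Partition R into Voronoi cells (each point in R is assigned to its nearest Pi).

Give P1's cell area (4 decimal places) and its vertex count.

Area of P1's cell: 517.7715 (4 vertices)

1. box [0,96]×[0,25]: [(0, 0) (96, 0) (96, 25) (0, 25)]
2. ⊥bis P1·P0 via (76.815,10.81): [(86.5751, 0) (96, 0) (96, 25) (64.0032, 25)]  |A|=517.7715
3. ⊥bis P1·P2 via (68.425,10.27): [(86.5751, 0) (96, 0) (96, 25) (64.0032, 25)]  |A|=517.7715
4. canonical 4-gon: [(86.5751, 0) (96, 0) (96, 25) (64.0032, 25)]
5. shoelace: 517.7715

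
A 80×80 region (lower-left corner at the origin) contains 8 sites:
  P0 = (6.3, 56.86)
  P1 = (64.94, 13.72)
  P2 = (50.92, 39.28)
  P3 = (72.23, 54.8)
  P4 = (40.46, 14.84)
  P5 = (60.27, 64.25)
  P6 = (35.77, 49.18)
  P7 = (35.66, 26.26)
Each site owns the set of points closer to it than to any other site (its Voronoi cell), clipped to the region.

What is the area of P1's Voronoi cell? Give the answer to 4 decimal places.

Area of P1's cell: 824.1888

1. box [0,80]×[0,80]: [(0, 0) (80, 0) (80, 80) (0, 80)]
2. ⊥bis P1·P0 via (35.62,35.29): [(9.658, 0) (80, 0) (80, 80) (68.512, 80)]  |A|=3273.1975
3. ⊥bis P1·P2 via (57.93,26.5): [(9.6854, 0.0372) (9.658, 0) (80, 0) (80, 38.6057)]  |A|=1358.58
4. ⊥bis P1·P3 via (68.585,34.26): [(71.2237, 33.7917) (9.6854, 0.0372) (9.658, 0) (80, 0) (80, 32.2343)]  |A|=1330.6213
5. ⊥bis P1·P4 via (52.7,14.28): [(71.2237, 33.7917) (53.1388, 23.872) (52.0467, 0) (80, 0) (80, 32.2343)]  |A|=824.1888
6. ⊥bis P1·P5 via (62.605,38.985): [(71.2237, 33.7917) (53.1388, 23.872) (52.0467, 0) (80, 0) (80, 32.2343)]  |A|=824.1888
7. ⊥bis P1·P6 via (50.355,31.45): [(71.2237, 33.7917) (53.1388, 23.872) (52.0467, 0) (80, 0) (80, 32.2343)]  |A|=824.1888
8. ⊥bis P1·P7 via (50.3,19.99): [(71.2237, 33.7917) (53.1388, 23.872) (52.0467, 0) (80, 0) (80, 32.2343)]  |A|=824.1888
9. canonical 5-gon: [(71.2237, 33.7917) (53.1388, 23.872) (52.0467, 0) (80, 0) (80, 32.2343)]
10. shoelace: 824.1888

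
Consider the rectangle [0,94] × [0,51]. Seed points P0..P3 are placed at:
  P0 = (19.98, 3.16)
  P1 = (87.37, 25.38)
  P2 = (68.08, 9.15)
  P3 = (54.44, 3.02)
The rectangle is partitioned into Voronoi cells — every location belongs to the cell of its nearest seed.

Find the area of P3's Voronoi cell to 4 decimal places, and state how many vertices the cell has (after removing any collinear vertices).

Area of P3's cell: 776.9132 (4 vertices)

1. box [0,94]×[0,51]: [(0, 0) (94, 0) (94, 51) (0, 51)]
2. ⊥bis P3·P0 via (37.21,3.09): [(37.1974, 0) (94, 0) (94, 51) (37.4046, 51)]  |A|=2891.6467
3. ⊥bis P3·P1 via (70.905,14.2): [(37.1974, 0) (80.547, 0) (45.9172, 51) (37.4046, 51)]  |A|=1322.4847
4. ⊥bis P3·P2 via (61.26,6.085): [(37.1974, 0) (63.9947, 0) (41.0746, 51) (37.4046, 51)]  |A|=776.9132
5. canonical 4-gon: [(37.1974, 0) (63.9947, 0) (41.0746, 51) (37.4046, 51)]
6. shoelace: 776.9132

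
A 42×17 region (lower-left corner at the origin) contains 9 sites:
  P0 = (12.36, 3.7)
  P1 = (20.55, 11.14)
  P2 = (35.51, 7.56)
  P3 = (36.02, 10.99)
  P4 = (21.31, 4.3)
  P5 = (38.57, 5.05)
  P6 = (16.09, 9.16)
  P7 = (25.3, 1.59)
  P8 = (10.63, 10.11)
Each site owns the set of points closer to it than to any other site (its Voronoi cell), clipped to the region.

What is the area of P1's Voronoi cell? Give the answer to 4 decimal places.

Area of P1's cell: 98.2915

1. box [0,42]×[0,17]: [(0, 0) (42, 0) (42, 17) (0, 17)]
2. ⊥bis P1·P0 via (16.455,7.42): [(23.1955, 0) (42, 0) (42, 17) (7.7523, 17)]  |A|=450.9437
3. ⊥bis P1·P2 via (28.03,9.35): [(23.1955, 0) (25.7925, 0) (29.8607, 17) (7.7523, 17)]  |A|=209.9957
4. ⊥bis P1·P3 via (28.285,11.065): [(23.1955, 0) (25.7925, 0) (28.2784, 10.3882) (28.3425, 17) (7.7523, 17)]  |A|=204.9769
5. ⊥bis P1·P4 via (20.93,7.72): [(16.6177, 7.2409) (27.8232, 8.4859) (28.2784, 10.3882) (28.3425, 17) (7.7523, 17)]  |A|=149.2945
6. ⊥bis P1·P5 via (29.56,8.095): [(16.6177, 7.2409) (27.8232, 8.4859) (28.2784, 10.3882) (28.3425, 17) (7.7523, 17)]  |A|=149.2945
7. ⊥bis P1·P6 via (18.32,10.15): [(19.4708, 7.5579) (27.8232, 8.4859) (28.2784, 10.3882) (28.3425, 17) (15.279, 17)]  |A|=98.4337
8. ⊥bis P1·P7 via (22.925,6.365): [(19.4708, 7.5579) (27.0068, 8.3952) (27.9089, 8.8439) (28.2784, 10.3882) (28.3425, 17) (15.279, 17)]  |A|=98.2915
9. ⊥bis P1·P8 via (15.59,10.625): [(19.4708, 7.5579) (27.0068, 8.3952) (27.9089, 8.8439) (28.2784, 10.3882) (28.3425, 17) (15.279, 17)]  |A|=98.2915
10. canonical 6-gon: [(19.4708, 7.5579) (27.0068, 8.3952) (27.9089, 8.8439) (28.2784, 10.3882) (28.3425, 17) (15.279, 17)]
11. shoelace: 98.2915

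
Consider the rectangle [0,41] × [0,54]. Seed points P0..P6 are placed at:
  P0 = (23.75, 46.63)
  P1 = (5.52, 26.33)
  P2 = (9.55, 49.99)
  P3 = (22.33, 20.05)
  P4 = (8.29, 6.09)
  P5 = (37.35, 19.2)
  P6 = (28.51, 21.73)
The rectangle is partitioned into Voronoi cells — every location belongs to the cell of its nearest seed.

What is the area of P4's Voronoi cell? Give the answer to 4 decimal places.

1. box [0,41]×[0,54]: [(0, 0) (41, 0) (41, 54) (0, 54)]
2. ⊥bis P4·P0 via (16.02,26.36): [(0, 32.4693) (0, 0) (41, 0) (41, 16.8338)]  |A|=1010.7133
3. ⊥bis P4·P1 via (6.905,16.21): [(33.1994, 19.8086) (0, 15.265) (0, 0) (41, 0) (41, 16.8338)]  |A|=725.1276
4. ⊥bis P4·P2 via (8.92,28.04): [(33.1994, 19.8086) (0, 15.265) (0, 0) (41, 0) (41, 16.8338)]  |A|=725.1276
5. ⊥bis P4·P3 via (15.31,13.07): [(11.5551, 16.8464) (0, 15.265) (0, 0) (28.3055, 0)]  |A|=326.6176
6. ⊥bis P4·P5 via (22.82,12.645): [(11.5551, 16.8464) (0, 15.265) (0, 0) (28.3055, 0)]  |A|=326.6176
7. ⊥bis P4·P6 via (18.4,13.91): [(11.5551, 16.8464) (0, 15.265) (0, 0) (28.3055, 0)]  |A|=326.6176
8. canonical 4-gon: [(11.5551, 16.8464) (0, 15.265) (0, 0) (28.3055, 0)]
9. shoelace: 326.6176

Area of P4's cell: 326.6176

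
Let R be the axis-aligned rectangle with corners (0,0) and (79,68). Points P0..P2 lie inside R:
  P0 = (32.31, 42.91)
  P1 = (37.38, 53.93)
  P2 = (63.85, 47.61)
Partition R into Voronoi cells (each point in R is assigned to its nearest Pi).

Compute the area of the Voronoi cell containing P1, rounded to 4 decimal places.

1. box [0,79]×[0,68]: [(0, 0) (79, 0) (79, 68) (0, 68)]
2. ⊥bis P1·P0 via (34.845,48.42): [(0, 64.4512) (79, 28.1055) (79, 68) (0, 68)]  |A|=1716.0094
3. ⊥bis P1·P2 via (50.615,50.77): [(0, 64.4512) (48.5486, 42.1153) (54.7288, 68) (0, 68)]  |A|=794.4626
4. canonical 4-gon: [(0, 64.4512) (48.5486, 42.1153) (54.7288, 68) (0, 68)]
5. shoelace: 794.4626

Area of P1's cell: 794.4626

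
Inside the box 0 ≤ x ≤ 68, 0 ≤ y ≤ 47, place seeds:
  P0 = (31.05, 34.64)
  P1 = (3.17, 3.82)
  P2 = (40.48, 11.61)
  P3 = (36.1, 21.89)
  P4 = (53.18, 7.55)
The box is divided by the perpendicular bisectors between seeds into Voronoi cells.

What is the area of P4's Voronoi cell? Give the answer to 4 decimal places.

1. box [0,68]×[0,47]: [(0, 0) (68, 0) (68, 47) (0, 47)]
2. ⊥bis P4·P0 via (42.115,21.095): [(16.292, 0) (68, 0) (68, 42.2406)]  |A|=1092.0897
3. ⊥bis P4·P1 via (28.175,5.685): [(27.8922, 9.4763) (28.599, 0) (68, 0) (68, 42.2406)]  |A|=1033.777
4. ⊥bis P4·P2 via (46.83,9.58): [(53.4789, 30.3782) (43.7674, 0) (68, 0) (68, 42.2406)]  |A|=674.762
5. ⊥bis P4·P3 via (44.64,14.72): [(67.1906, 41.5794) (50.8302, 22.093) (43.7674, 0) (68, 0) (68, 42.2406)]  |A|=632.7939
6. canonical 5-gon: [(67.1906, 41.5794) (50.8302, 22.093) (43.7674, 0) (68, 0) (68, 42.2406)]
7. shoelace: 632.7939

Area of P4's cell: 632.7939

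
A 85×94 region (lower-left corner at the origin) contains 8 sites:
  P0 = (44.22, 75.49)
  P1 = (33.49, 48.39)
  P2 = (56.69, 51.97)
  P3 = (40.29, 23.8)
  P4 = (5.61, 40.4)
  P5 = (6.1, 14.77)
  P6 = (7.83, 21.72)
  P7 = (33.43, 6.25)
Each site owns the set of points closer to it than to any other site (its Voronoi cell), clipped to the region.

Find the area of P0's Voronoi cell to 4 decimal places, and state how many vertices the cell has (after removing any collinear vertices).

Area of P0's cell: 2006.8491 (6 vertices)

1. box [0,85]×[0,94]: [(0, 0) (85, 0) (85, 94) (0, 94)]
2. ⊥bis P0·P1 via (38.855,61.94): [(0, 77.3243) (85, 43.6693) (85, 94) (0, 94)]  |A|=2847.7724
3. ⊥bis P0·P2 via (50.455,63.73): [(0, 77.3243) (43.563, 60.0759) (85, 82.0453) (85, 94) (0, 94)]  |A|=2052.6782
4. ⊥bis P0·P3 via (42.255,49.645): [(0, 77.3243) (43.563, 60.0759) (85, 82.0453) (85, 94) (0, 94)]  |A|=2052.6782
5. ⊥bis P0·P4 via (24.915,57.945): [(0, 85.3593) (11.4074, 72.8076) (43.563, 60.0759) (85, 82.0453) (85, 94) (0, 94)]  |A|=2006.8491
6. ⊥bis P0·P5 via (25.16,45.13): [(0, 85.3593) (11.4074, 72.8076) (43.563, 60.0759) (85, 82.0453) (85, 94) (0, 94)]  |A|=2006.8491
7. ⊥bis P0·P6 via (26.025,48.605): [(0, 85.3593) (11.4074, 72.8076) (43.563, 60.0759) (85, 82.0453) (85, 94) (0, 94)]  |A|=2006.8491
8. ⊥bis P0·P7 via (38.825,40.87): [(0, 85.3593) (11.4074, 72.8076) (43.563, 60.0759) (85, 82.0453) (85, 94) (0, 94)]  |A|=2006.8491
9. canonical 6-gon: [(0, 85.3593) (11.4074, 72.8076) (43.563, 60.0759) (85, 82.0453) (85, 94) (0, 94)]
10. shoelace: 2006.8491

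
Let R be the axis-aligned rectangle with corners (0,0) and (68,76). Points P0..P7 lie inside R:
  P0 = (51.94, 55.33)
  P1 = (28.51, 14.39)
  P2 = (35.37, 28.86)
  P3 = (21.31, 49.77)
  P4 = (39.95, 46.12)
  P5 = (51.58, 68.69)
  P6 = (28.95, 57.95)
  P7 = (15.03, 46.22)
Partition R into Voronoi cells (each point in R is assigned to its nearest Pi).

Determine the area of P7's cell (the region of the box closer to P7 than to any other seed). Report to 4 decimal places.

Area of P7's cell: 764.9864

1. box [0,68]×[0,76]: [(0, 0) (68, 0) (68, 76) (0, 76)]
2. ⊥bis P7·P0 via (33.485,50.775): [(0, 0) (46.0171, 0) (27.2591, 76) (0, 76)]  |A|=2784.4942
3. ⊥bis P7·P1 via (21.77,30.305): [(0, 21.0854) (36.9506, 36.734) (27.2591, 76) (0, 76)]  |A|=1549.7399
4. ⊥bis P7·P2 via (25.2,37.54): [(0, 21.0854) (17.4712, 28.4844) (34.1604, 48.0385) (27.2591, 76) (0, 76)]  |A|=1428.1281
5. ⊥bis P7·P3 via (18.17,47.995): [(0, 21.0854) (17.4712, 28.4844) (24.5263, 36.7506) (2.3391, 76) (0, 76)]  |A|=765.44
6. ⊥bis P7·P4 via (27.49,46.17): [(0, 21.0854) (17.4712, 28.4844) (24.5263, 36.7506) (2.3391, 76) (0, 76)]  |A|=765.44
7. ⊥bis P7·P5 via (33.305,57.455): [(0, 21.0854) (17.4712, 28.4844) (24.5263, 36.7506) (2.3391, 76) (0, 76)]  |A|=765.44
8. ⊥bis P7·P6 via (21.99,52.085): [(0, 21.0854) (17.4712, 28.4844) (24.5263, 36.7506) (3.3615, 74.1915) (1.8375, 76) (0, 76)]  |A|=764.9864
9. canonical 6-gon: [(0, 21.0854) (17.4712, 28.4844) (24.5263, 36.7506) (3.3615, 74.1915) (1.8375, 76) (0, 76)]
10. shoelace: 764.9864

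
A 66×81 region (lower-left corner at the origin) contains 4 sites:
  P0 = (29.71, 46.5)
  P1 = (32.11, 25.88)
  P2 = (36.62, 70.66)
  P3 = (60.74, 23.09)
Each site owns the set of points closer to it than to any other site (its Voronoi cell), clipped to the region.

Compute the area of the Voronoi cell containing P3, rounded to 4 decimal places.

Area of P3's cell: 960.2668

1. box [0,66]×[0,81]: [(0, 0) (66, 0) (66, 81) (0, 81)]
2. ⊥bis P3·P0 via (45.225,34.795): [(18.9746, 0) (66, 0) (66, 62.3323)]  |A|=1465.6018
3. ⊥bis P3·P1 via (46.425,24.485): [(47.7567, 38.1508) (44.0389, 0) (66, 0) (66, 62.3323)]  |A|=987.4887
4. ⊥bis P3·P2 via (48.68,46.875): [(57.844, 51.5216) (47.7567, 38.1508) (44.0389, 0) (66, 0) (66, 55.657)]  |A|=960.2668
5. canonical 5-gon: [(57.844, 51.5216) (47.7567, 38.1508) (44.0389, 0) (66, 0) (66, 55.657)]
6. shoelace: 960.2668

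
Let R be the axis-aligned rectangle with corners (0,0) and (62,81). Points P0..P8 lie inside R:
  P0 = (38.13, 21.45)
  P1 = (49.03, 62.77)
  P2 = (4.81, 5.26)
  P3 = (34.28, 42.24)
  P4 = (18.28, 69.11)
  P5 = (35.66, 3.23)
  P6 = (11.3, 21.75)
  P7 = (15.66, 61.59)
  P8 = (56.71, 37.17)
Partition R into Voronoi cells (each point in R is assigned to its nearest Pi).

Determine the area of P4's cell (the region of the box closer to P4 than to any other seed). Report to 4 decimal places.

1. box [0,62]×[0,81]: [(0, 0) (62, 0) (62, 81) (0, 81)]
2. ⊥bis P4·P0 via (28.205,45.28): [(0, 33.5328) (62, 59.3553) (62, 81) (0, 81)]  |A|=2142.4661
3. ⊥bis P4·P1 via (33.655,65.94): [(0, 33.5328) (29.5072, 45.8223) (36.7601, 81) (0, 81)]  |A|=1346.8768
4. ⊥bis P4·P2 via (11.545,37.185): [(0, 39.6206) (9.7022, 37.5738) (29.5072, 45.8223) (36.7601, 81) (0, 81)]  |A|=1317.3446
5. ⊥bis P4·P3 via (26.28,55.675): [(0, 40.0263) (32.2745, 59.2445) (36.7601, 81) (0, 81)]  |A|=1061.0698
6. ⊥bis P4·P5 via (26.97,36.17): [(0, 40.0263) (32.2745, 59.2445) (36.7601, 81) (0, 81)]  |A|=1061.0698
7. ⊥bis P4·P6 via (14.79,45.43): [(0, 47.6098) (10.2087, 46.1052) (32.2745, 59.2445) (36.7601, 81) (0, 81)]  |A|=1022.3611
8. ⊥bis P4·P7 via (16.97,65.35): [(0, 71.2624) (32.4233, 59.966) (36.7601, 81) (0, 81)]  |A|=544.4675
9. ⊥bis P4·P8 via (37.495,53.14): [(0, 71.2624) (32.4233, 59.966) (36.7601, 81) (0, 81)]  |A|=544.4675
10. canonical 4-gon: [(0, 71.2624) (32.4233, 59.966) (36.7601, 81) (0, 81)]
11. shoelace: 544.4675

Area of P4's cell: 544.4675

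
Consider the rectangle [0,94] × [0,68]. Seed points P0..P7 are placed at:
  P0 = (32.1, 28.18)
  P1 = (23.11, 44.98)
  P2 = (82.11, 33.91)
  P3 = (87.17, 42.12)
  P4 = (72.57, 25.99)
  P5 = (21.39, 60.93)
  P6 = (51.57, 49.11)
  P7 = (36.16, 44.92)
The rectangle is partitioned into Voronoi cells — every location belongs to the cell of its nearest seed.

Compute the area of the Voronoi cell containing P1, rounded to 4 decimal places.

Area of P1's cell: 664.3640

1. box [0,94]×[0,68]: [(0, 0) (94, 0) (94, 68) (0, 68)]
2. ⊥bis P1·P0 via (27.605,36.58): [(0, 21.808) (86.3209, 68) (0, 68)]  |A|=1993.666
3. ⊥bis P1·P2 via (52.61,39.445): [(0, 21.808) (54.8032, 51.1343) (57.9677, 68) (0, 68)]  |A|=1754.5674
4. ⊥bis P1·P3 via (55.14,43.55): [(0, 21.808) (54.8032, 51.1343) (55.6895, 55.8578) (56.2316, 68) (0, 68)]  |A|=1744.0274
5. ⊥bis P1·P4 via (47.84,35.485): [(0, 21.808) (53.6016, 50.4913) (55.6931, 55.9386) (56.2316, 68) (0, 68)]  |A|=1741.3997
6. ⊥bis P1·P5 via (22.25,52.955): [(0, 50.5556) (0, 21.808) (53.6016, 50.4913) (55.6931, 55.9386) (55.721, 56.5644)]  |A|=933.8699
7. ⊥bis P1·P6 via (37.34,47.045): [(36.2631, 54.4661) (0, 50.5556) (0, 21.808) (38.0477, 42.1681)]  |A|=773.3617
8. ⊥bis P1·P7 via (29.635,44.95): [(29.6755, 53.7557) (0, 50.5556) (0, 21.808) (29.6014, 37.6483)]  |A|=664.364
9. canonical 4-gon: [(29.6755, 53.7557) (0, 50.5556) (0, 21.808) (29.6014, 37.6483)]
10. shoelace: 664.364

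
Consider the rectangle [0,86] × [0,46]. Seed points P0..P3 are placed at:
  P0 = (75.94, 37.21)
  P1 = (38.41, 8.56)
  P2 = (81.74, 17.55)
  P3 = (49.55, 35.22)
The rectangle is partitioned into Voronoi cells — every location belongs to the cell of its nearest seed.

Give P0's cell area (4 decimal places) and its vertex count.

Area of P0's cell: 460.4626 (4 vertices)

1. box [0,86]×[0,46]: [(0, 0) (86, 0) (86, 46) (0, 46)]
2. ⊥bis P0·P1 via (57.175,22.885): [(74.6452, 0) (86, 0) (86, 46) (39.5293, 46)]  |A|=1329.9883
3. ⊥bis P0·P2 via (78.84,27.38): [(58.3567, 21.3371) (86, 29.4923) (86, 46) (39.5293, 46)]  |A|=801.2156
4. ⊥bis P0·P3 via (62.745,36.215): [(63.747, 22.9273) (86, 29.4923) (86, 46) (62.0071, 46)]  |A|=460.4626
5. canonical 4-gon: [(63.747, 22.9273) (86, 29.4923) (86, 46) (62.0071, 46)]
6. shoelace: 460.4626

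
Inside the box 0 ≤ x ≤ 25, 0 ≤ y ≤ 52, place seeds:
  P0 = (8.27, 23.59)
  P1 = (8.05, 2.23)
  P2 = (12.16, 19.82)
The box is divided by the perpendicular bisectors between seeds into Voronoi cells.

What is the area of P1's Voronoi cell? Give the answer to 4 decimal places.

Area of P1's cell: 261.2908

1. box [0,25]×[0,52]: [(0, 0) (25, 0) (25, 52) (0, 52)]
2. ⊥bis P1·P0 via (8.16,12.91): [(0, 12.994) (0, 0) (25, 0) (25, 12.7366)]  |A|=321.6325
3. ⊥bis P1·P2 via (10.105,11.025): [(1.7552, 12.976) (0, 12.994) (0, 0) (25, 0) (25, 7.5447)]  |A|=261.2908
4. canonical 5-gon: [(1.7552, 12.976) (0, 12.994) (0, 0) (25, 0) (25, 7.5447)]
5. shoelace: 261.2908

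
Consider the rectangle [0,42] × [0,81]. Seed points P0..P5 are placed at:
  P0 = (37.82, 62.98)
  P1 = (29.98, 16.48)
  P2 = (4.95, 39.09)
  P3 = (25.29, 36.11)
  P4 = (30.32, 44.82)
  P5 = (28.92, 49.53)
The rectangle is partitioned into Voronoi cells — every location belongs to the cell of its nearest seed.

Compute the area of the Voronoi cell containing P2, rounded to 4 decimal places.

Area of P2's cell: 730.0614

1. box [0,42]×[0,81]: [(0, 0) (42, 0) (42, 81) (0, 81)]
2. ⊥bis P2·P0 via (21.385,51.035): [(0, 80.4584) (0, 0) (42, 0) (42, 22.671)]  |A|=2165.7181
3. ⊥bis P2·P1 via (17.465,27.785): [(29.0012, 40.5559) (0, 80.4584) (0, 8.4507)]  |A|=1044.1551
4. ⊥bis P2·P3 via (15.12,37.6): [(12.9497, 22.7864) (17.8092, 55.9549) (0, 80.4584) (0, 8.4507)]  |A|=821.1276
5. ⊥bis P2·P4 via (17.635,41.955): [(12.9497, 22.7864) (16.4965, 46.9956) (12.9689, 62.6147) (0, 80.4584) (0, 8.4507)]  |A|=795.0737
6. ⊥bis P2·P5 via (16.935,44.31): [(12.9497, 22.7864) (16.3125, 45.7393) (2.9714, 76.37) (0, 80.4584) (0, 8.4507)]  |A|=730.0614
7. canonical 5-gon: [(12.9497, 22.7864) (16.3125, 45.7393) (2.9714, 76.37) (0, 80.4584) (0, 8.4507)]
8. shoelace: 730.0614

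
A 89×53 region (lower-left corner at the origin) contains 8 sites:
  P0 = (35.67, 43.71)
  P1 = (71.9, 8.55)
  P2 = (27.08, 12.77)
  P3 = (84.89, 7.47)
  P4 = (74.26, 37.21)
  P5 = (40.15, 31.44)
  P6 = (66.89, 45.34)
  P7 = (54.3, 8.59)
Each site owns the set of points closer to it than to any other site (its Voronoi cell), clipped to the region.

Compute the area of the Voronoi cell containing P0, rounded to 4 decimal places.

Area of P0's cell: 883.0633

1. box [0,89]×[0,53]: [(0, 0) (89, 0) (89, 53) (0, 53)]
2. ⊥bis P0·P1 via (53.785,26.13): [(0, 0) (28.4267, 0) (79.8614, 53) (0, 53)]  |A|=2869.6358
3. ⊥bis P0·P2 via (31.375,28.24): [(0, 36.9508) (50.6416, 22.8909) (79.8614, 53) (0, 53)]  |A|=1608.6558
4. ⊥bis P0·P3 via (60.28,25.59): [(0, 36.9508) (50.6416, 22.8909) (79.8614, 53) (0, 53)]  |A|=1608.6558
5. ⊥bis P0·P4 via (54.965,40.46): [(0, 36.9508) (50.6416, 22.8909) (52.2922, 24.5918) (57.0772, 53) (0, 53)]  |A|=1285.026
6. ⊥bis P0·P5 via (37.91,37.575): [(0, 36.9508) (20.5638, 31.2416) (55.5648, 44.0211) (57.0772, 53) (0, 53)]  |A|=933.4432
7. ⊥bis P0·P6 via (51.28,44.525): [(0, 36.9508) (20.5638, 31.2416) (51.386, 42.4953) (50.8375, 53) (0, 53)]  |A|=883.0633
8. ⊥bis P0·P7 via (44.985,26.15): [(0, 36.9508) (20.5638, 31.2416) (51.386, 42.4953) (50.8375, 53) (0, 53)]  |A|=883.0633
9. canonical 5-gon: [(0, 36.9508) (20.5638, 31.2416) (51.386, 42.4953) (50.8375, 53) (0, 53)]
10. shoelace: 883.0633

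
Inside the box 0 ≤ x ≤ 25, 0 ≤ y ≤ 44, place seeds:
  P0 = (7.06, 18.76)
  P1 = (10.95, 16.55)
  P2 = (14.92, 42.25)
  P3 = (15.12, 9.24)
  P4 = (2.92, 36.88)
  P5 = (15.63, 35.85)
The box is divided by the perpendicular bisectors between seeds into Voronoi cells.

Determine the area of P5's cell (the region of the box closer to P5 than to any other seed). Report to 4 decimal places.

Area of P5's cell: 219.6849

1. box [0,25]×[0,44]: [(0, 0) (25, 0) (25, 44) (0, 44)]
2. ⊥bis P5·P0 via (11.345,27.305): [(0, 32.9941) (25, 20.4575) (25, 44) (0, 44)]  |A|=431.8547
3. ⊥bis P5·P1 via (13.29,26.2): [(0, 32.9941) (13.7906, 26.0786) (25, 23.3605) (25, 44) (0, 44)]  |A|=415.5846
4. ⊥bis P5·P2 via (15.275,39.05): [(0, 37.3554) (0, 32.9941) (13.7906, 26.0786) (25, 23.3605) (25, 40.1289)]  |A|=284.1383
5. ⊥bis P5·P3 via (15.375,22.545): [(0, 37.3554) (0, 32.9941) (13.7906, 26.0786) (25, 23.3605) (25, 40.1289)]  |A|=284.1383
6. ⊥bis P5·P4 via (9.275,36.365): [(9.4401, 38.4027) (8.6503, 28.6563) (13.7906, 26.0786) (25, 23.3605) (25, 40.1289)]  |A|=219.6849
7. canonical 5-gon: [(9.4401, 38.4027) (8.6503, 28.6563) (13.7906, 26.0786) (25, 23.3605) (25, 40.1289)]
8. shoelace: 219.6849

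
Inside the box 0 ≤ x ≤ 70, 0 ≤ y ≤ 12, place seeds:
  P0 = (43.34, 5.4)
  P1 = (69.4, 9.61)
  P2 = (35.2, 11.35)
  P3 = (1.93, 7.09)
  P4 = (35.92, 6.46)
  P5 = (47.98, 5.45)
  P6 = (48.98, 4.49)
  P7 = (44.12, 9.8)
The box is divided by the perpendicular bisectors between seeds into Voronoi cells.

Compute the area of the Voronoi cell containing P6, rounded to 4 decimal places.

1. box [0,70]×[0,12]: [(0, 0) (70, 0) (70, 12) (0, 12)]
2. ⊥bis P6·P0 via (46.16,4.945): [(45.3621, 0) (70, 0) (70, 12) (47.2983, 12)]  |A|=284.0373
3. ⊥bis P6·P1 via (59.19,7.05): [(45.3621, 0) (60.9577, 0) (57.9489, 12) (47.2983, 12)]  |A|=157.4766
4. ⊥bis P6·P2 via (42.09,7.92): [(45.3621, 0) (60.9577, 0) (57.9489, 12) (47.2983, 12)]  |A|=157.4766
5. ⊥bis P6·P3 via (25.455,5.79): [(45.3621, 0) (60.9577, 0) (57.9489, 12) (47.2983, 12)]  |A|=157.4766
6. ⊥bis P6·P4 via (42.45,5.475): [(45.3621, 0) (60.9577, 0) (57.9489, 12) (47.2983, 12)]  |A|=157.4766
7. ⊥bis P6·P5 via (48.48,4.97): [(45.6962, 2.0702) (45.3621, 0) (60.9577, 0) (57.9489, 12) (55.2288, 12)]  |A|=118.1023
8. ⊥bis P6·P7 via (46.55,7.145): [(45.6962, 2.0702) (45.3621, 0) (60.9577, 0) (57.9489, 12) (55.2288, 12)]  |A|=118.1023
9. canonical 5-gon: [(45.6962, 2.0702) (45.3621, 0) (60.9577, 0) (57.9489, 12) (55.2288, 12)]
10. shoelace: 118.1023

Area of P6's cell: 118.1023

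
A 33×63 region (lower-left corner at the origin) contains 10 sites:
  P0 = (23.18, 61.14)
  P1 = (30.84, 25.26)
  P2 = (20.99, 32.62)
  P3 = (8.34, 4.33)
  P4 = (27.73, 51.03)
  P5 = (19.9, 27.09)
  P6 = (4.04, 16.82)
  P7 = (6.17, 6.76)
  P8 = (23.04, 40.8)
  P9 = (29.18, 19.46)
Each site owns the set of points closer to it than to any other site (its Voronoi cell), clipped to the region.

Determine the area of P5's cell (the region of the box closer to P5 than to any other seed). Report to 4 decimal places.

1. box [0,33]×[0,63]: [(0, 0) (33, 0) (33, 63) (0, 63)]
2. ⊥bis P5·P0 via (21.54,44.115): [(0, 46.1899) (0, 0) (33, 0) (33, 43.0111)]  |A|=1471.8164
3. ⊥bis P5·P1 via (25.37,26.175): [(28.2626, 43.4674) (0, 46.1899) (0, 0) (20.9915, 0)]  |A|=1108.9481
4. ⊥bis P5·P2 via (20.445,29.855): [(25.8087, 28.7978) (0, 33.8848) (0, 0) (20.9915, 0)]  |A|=739.5173
5. ⊥bis P5·P3 via (14.12,15.71): [(22.8756, 11.263) (25.8087, 28.7978) (0, 33.8848) (0, 22.8817)]  |A|=359.5881
6. ⊥bis P5·P4 via (23.815,39.06): [(22.8756, 11.263) (25.8087, 28.7978) (0, 33.8848) (0, 22.8817)]  |A|=359.5881
7. ⊥bis P5·P6 via (11.97,21.955): [(16.942, 14.2767) (22.8756, 11.263) (25.8087, 28.7978) (4.866, 32.9257)]  |A|=226.7979
8. ⊥bis P5·P7 via (13.035,16.925): [(16.9309, 14.2939) (16.9999, 14.2473) (22.8756, 11.263) (25.8087, 28.7978) (4.866, 32.9257)]  |A|=226.7976
9. ⊥bis P5·P8 via (21.47,33.945): [(16.9309, 14.2939) (16.9999, 14.2473) (22.8756, 11.263) (25.8087, 28.7978) (4.866, 32.9257)]  |A|=226.7976
10. ⊥bis P5·P9 via (24.54,23.275): [(16.9309, 14.2939) (16.9999, 14.2473) (17.0828, 14.2052) (24.973, 23.8016) (25.8087, 28.7978) (4.866, 32.9257)]  |A|=187.3953
11. canonical 6-gon: [(16.9309, 14.2939) (16.9999, 14.2473) (17.0828, 14.2052) (24.973, 23.8016) (25.8087, 28.7978) (4.866, 32.9257)]
12. shoelace: 187.3953

Area of P5's cell: 187.3953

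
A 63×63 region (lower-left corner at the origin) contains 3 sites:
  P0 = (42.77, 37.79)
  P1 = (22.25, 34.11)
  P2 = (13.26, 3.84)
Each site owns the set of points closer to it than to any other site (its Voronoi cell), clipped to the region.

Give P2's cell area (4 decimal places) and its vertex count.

Area of P2's cell: 791.1213 (4 vertices)

1. box [0,63]×[0,63]: [(0, 0) (63, 0) (63, 63) (0, 63)]
2. ⊥bis P2·P0 via (28.015,20.815): [(0, 45.1662) (0, 0) (51.9618, 0)]  |A|=1173.4574
3. ⊥bis P2·P1 via (17.755,18.975): [(36.5556, 13.3913) (0, 24.2481) (0, 0) (51.9618, 0)]  |A|=791.1213
4. canonical 4-gon: [(36.5556, 13.3913) (0, 24.2481) (0, 0) (51.9618, 0)]
5. shoelace: 791.1213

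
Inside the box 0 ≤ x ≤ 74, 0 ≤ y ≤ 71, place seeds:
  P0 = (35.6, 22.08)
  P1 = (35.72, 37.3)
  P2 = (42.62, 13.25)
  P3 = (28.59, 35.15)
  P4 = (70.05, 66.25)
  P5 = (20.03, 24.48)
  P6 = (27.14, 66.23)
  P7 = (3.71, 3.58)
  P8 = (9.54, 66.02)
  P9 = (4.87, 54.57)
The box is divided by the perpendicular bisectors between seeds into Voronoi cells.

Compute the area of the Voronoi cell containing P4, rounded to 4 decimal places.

Area of P4's cell: 730.6186

1. box [0,74]×[0,71]: [(0, 0) (74, 0) (74, 71) (0, 71)]
2. ⊥bis P4·P0 via (52.825,44.165): [(74, 27.6497) (74, 71) (18.4186, 71)]  |A|=1204.7348
3. ⊥bis P4·P1 via (52.885,51.775): [(71.7489, 29.4055) (74, 27.6497) (74, 71) (36.6728, 71)]  |A|=825.0958
4. ⊥bis P4·P2 via (56.335,39.75): [(68.2069, 33.6057) (74, 30.6075) (74, 71) (36.6728, 71)]  |A|=814.9102
5. ⊥bis P4·P3 via (49.32,50.7): [(68.2069, 33.6057) (74, 30.6075) (74, 71) (36.6728, 71)]  |A|=814.9102
6. ⊥bis P4·P5 via (45.04,45.365): [(68.2069, 33.6057) (74, 30.6075) (74, 71) (36.6728, 71)]  |A|=814.9102
7. ⊥bis P4·P6 via (48.595,66.24): [(48.5994, 56.8571) (68.2069, 33.6057) (74, 30.6075) (74, 71) (48.5928, 71)]  |A|=730.6186
8. ⊥bis P4·P7 via (36.88,34.915): [(48.5994, 56.8571) (68.2069, 33.6057) (74, 30.6075) (74, 71) (48.5928, 71)]  |A|=730.6186
9. ⊥bis P4·P8 via (39.795,66.135): [(48.5994, 56.8571) (68.2069, 33.6057) (74, 30.6075) (74, 71) (48.5928, 71)]  |A|=730.6186
10. ⊥bis P4·P9 via (37.46,60.41): [(48.5994, 56.8571) (68.2069, 33.6057) (74, 30.6075) (74, 71) (48.5928, 71)]  |A|=730.6186
11. canonical 5-gon: [(48.5994, 56.8571) (68.2069, 33.6057) (74, 30.6075) (74, 71) (48.5928, 71)]
12. shoelace: 730.6186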